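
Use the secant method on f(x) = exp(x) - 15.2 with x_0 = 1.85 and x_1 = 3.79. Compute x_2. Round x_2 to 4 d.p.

f(x_0) = -8.840180, f(x_1) = 29.056400
x_2 = 3.790000 - (29.056400)·(3.790000 - 1.850000)/(29.056400 - (-8.840180)) = 2.302546; f(x_2) = -5.200390

2.3025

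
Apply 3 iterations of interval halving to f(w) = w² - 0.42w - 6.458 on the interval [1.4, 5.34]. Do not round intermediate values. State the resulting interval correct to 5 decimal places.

[2.38500, 2.87750]

f(1.400000) = -5.086000, f(5.340000) = 19.814800 (opposite signs)
step 1: m = 3.370000, f(m) = 3.483500 > 0 → root in [1.400000, 3.370000]
step 2: m = 2.385000, f(m) = -1.771475 < 0 → root in [2.385000, 3.370000]
step 3: m = 2.877500, f(m) = 0.613456 > 0 → root in [2.385000, 2.877500]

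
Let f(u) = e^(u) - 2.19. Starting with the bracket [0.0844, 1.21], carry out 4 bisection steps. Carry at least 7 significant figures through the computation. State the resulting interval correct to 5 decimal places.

f(0.084400) = -1.101936, f(1.210000) = 1.163485 (opposite signs)
step 1: m = 0.647200, f(m) = -0.279815 < 0 → root in [0.647200, 1.210000]
step 2: m = 0.928600, f(m) = 0.340963 > 0 → root in [0.647200, 0.928600]
step 3: m = 0.787900, f(m) = 0.008774 > 0 → root in [0.647200, 0.787900]
step 4: m = 0.717550, f(m) = -0.140594 < 0 → root in [0.717550, 0.787900]

[0.71755, 0.78790]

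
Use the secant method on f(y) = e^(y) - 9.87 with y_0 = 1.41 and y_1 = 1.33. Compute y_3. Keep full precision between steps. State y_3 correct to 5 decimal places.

f(y_0) = -5.774045, f(y_1) = -6.088957
y_2 = 1.330000 - (-6.088957)·(1.330000 - 1.410000)/(-6.088957 - (-5.774045)) = 2.876834; f(y_2) = 7.887958
y_3 = 2.876834 - (7.887958)·(2.876834 - 1.330000)/(7.887958 - (-6.088957)) = 2.003869; f(y_3) = -2.452303

2.00387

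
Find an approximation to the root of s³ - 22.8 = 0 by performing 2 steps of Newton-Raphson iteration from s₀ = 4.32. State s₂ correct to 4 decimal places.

Newton update: s ← s − f(s)/f'(s).
f'(s) = 3s²
s_0 = 4.320000: f = 57.821568, f' = 55.987200 → s_1 = 4.320000 - (57.821568)/(55.987200) = 3.287236
s_1 = 3.287236: f = 12.721609, f' = 32.417760 → s_2 = 3.287236 - (12.721609)/(32.417760) = 2.894809

2.8948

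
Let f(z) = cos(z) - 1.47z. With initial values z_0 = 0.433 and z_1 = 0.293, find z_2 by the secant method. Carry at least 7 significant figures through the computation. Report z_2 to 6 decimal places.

Secant update: z_(k+1) = z_k − f(z_k)·(z_k − z_(k-1))/(f(z_k) − f(z_(k-1))).
f(z_0) = 0.271201, f(z_1) = 0.526672
z_2 = 0.293000 - (0.526672)·(0.293000 - 0.433000)/(0.526672 - (0.271201)) = 0.581620; f(z_2) = -0.019408

0.581620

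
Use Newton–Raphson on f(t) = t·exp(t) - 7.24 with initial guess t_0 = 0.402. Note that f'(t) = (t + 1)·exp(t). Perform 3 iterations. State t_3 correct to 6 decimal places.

t_0 = 0.402000: f = -6.639086, f' = 2.095725 → t_1 = 0.402000 - (-6.639086)/(2.095725) = 3.569918
t_1 = 3.569918: f = 119.540878, f' = 162.294548 → t_2 = 3.569918 - (119.540878)/(162.294548) = 2.833350
t_2 = 2.833350: f = 40.933550, f' = 65.175877 → t_3 = 2.833350 - (40.933550)/(65.175877) = 2.205303

2.205303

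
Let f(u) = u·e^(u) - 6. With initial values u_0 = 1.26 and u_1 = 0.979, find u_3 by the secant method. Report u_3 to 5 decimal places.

1.40910

f(u_0) = -1.557969, f(u_1) = -3.394105
u_2 = 0.979000 - (-3.394105)·(0.979000 - 1.260000)/(-3.394105 - (-1.557969)) = 1.498430; f(u_2) = 0.704959
u_3 = 1.498430 - (0.704959)·(1.498430 - 0.979000)/(0.704959 - (-3.394105)) = 1.409098; f(u_3) = -0.233602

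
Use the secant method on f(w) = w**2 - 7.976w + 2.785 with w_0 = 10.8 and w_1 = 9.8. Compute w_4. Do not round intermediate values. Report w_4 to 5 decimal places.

7.61852

f(w_0) = 33.284200, f(w_1) = 20.660200
w_2 = 9.800000 - (20.660200)·(9.800000 - 10.800000)/(20.660200 - (33.284200)) = 8.163419; f(w_2) = 4.314979
w_3 = 8.163419 - (4.314979)·(8.163419 - 9.800000)/(4.314979 - (20.660200)) = 7.731377; f(w_3) = 0.893731
w_4 = 7.731377 - (0.893731)·(7.731377 - 8.163419)/(0.893731 - (4.314979)) = 7.618516; f(w_4) = 0.061499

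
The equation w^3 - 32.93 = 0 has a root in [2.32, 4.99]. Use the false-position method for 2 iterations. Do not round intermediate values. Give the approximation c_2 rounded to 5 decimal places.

False-position update: c = (a·f(b) − b·f(a))/(f(b) − f(a)); replace the endpoint whose sign matches f(c).
f(2.320000) = -20.442832, f(4.990000) = 91.321499
step 1: c = 2.808370, f(c) = -10.780545 < 0 → new bracket [2.808370, 4.990000]
step 2: c = 3.038720, f(c) = -4.871018 < 0 → new bracket [3.038720, 4.990000]

3.03872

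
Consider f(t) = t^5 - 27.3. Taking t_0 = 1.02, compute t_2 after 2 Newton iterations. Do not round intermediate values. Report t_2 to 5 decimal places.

4.69279

f'(t) = 5t^4
t_0 = 1.020000: f = -26.195919, f' = 5.412161 → t_1 = 1.020000 - (-26.195919)/(5.412161) = 5.860196
t_1 = 5.860196: f = 6884.015486, f' = 5896.829607 → t_2 = 5.860196 - (6884.015486)/(5896.829607) = 4.692786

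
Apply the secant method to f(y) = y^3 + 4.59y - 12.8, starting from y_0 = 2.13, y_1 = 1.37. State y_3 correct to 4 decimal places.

1.7137

f(y_0) = 6.640297, f(y_1) = -3.940347
y_2 = 1.370000 - (-3.940347)·(1.370000 - 2.130000)/(-3.940347 - (6.640297)) = 1.653032; f(y_2) = -0.695645
y_3 = 1.653032 - (-0.695645)·(1.653032 - 1.370000)/(-0.695645 - (-3.940347)) = 1.713713; f(y_3) = 0.098793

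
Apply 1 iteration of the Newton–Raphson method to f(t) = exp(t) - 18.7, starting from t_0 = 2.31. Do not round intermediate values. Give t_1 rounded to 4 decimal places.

f'(t) = exp(t)
t_0 = 2.310000: f = -8.625575, f' = 10.074425 → t_1 = 2.310000 - (-8.625575)/(10.074425) = 3.166185

3.1662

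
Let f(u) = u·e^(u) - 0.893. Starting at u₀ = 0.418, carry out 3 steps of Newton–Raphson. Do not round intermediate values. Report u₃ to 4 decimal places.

f'(u) = (u + 1)·e^(u)
u_0 = 0.418000: f = -0.258091, f' = 2.153830 → u_1 = 0.418000 - (-0.258091)/(2.153830) = 0.537829
u_1 = 0.537829: f = 0.027917, f' = 2.633202 → u_2 = 0.537829 - (0.027917)/(2.633202) = 0.527227
u_2 = 0.527227: f = 0.000243, f' = 2.587471 → u_3 = 0.527227 - (0.000243)/(2.587471) = 0.527133

0.5271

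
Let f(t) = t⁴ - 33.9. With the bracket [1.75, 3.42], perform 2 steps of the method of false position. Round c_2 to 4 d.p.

f(1.750000) = -24.521094, f(3.420000) = 102.905773
step 1: c = 2.071363, f(c) = -15.491241 < 0 → new bracket [2.071363, 3.420000]
step 2: c = 2.247820, f(c) = -8.370262 < 0 → new bracket [2.247820, 3.420000]

2.2478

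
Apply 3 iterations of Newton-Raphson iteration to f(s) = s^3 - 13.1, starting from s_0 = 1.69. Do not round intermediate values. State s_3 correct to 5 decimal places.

2.35778

f'(s) = 3s^2
s_0 = 1.690000: f = -8.273191, f' = 8.568300 → s_1 = 1.690000 - (-8.273191)/(8.568300) = 2.655558
s_1 = 2.655558: f = 5.626965, f' = 21.155966 → s_2 = 2.655558 - (5.626965)/(21.155966) = 2.389583
s_2 = 2.389583: f = 0.544770, f' = 17.130317 → s_3 = 2.389583 - (0.544770)/(17.130317) = 2.357781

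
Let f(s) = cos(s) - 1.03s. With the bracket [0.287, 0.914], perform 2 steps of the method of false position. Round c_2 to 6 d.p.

f(0.287000) = 0.663487, f(0.914000) = -0.330837
step 1: c = 0.705381, f(c) = 0.034822 > 0 → new bracket [0.705381, 0.914000]
step 2: c = 0.725248, f(c) = 0.001329 > 0 → new bracket [0.725248, 0.914000]

0.725248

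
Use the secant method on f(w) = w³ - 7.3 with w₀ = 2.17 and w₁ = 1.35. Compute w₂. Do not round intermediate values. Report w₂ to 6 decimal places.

1.861540

f(w_0) = 2.918313, f(w_1) = -4.839625
w_2 = 1.350000 - (-4.839625)·(1.350000 - 2.170000)/(-4.839625 - (2.918313)) = 1.861540; f(w_2) = -0.849152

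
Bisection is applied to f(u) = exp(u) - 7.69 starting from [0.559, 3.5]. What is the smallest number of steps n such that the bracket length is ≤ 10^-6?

Initial width b − a = 3.5 − 0.559 = 2.941000.
After n steps the width is (b−a)/2^n; need (b−a)/2^n ≤ 10^-6.
So n ≥ log₂(2.941000/10^-6) = log₂(2941000.0000) ≈ 21.4879.
Hence n = 22.

22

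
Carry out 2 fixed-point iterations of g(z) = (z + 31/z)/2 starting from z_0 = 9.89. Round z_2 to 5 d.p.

z_1 = g(9.890000) = 6.512240
z_2 = g(6.512240) = 5.636253

5.63625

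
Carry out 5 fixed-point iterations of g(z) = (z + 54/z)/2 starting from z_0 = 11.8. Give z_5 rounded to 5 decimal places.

7.34847

z_1 = g(11.800000) = 8.188136
z_2 = g(8.188136) = 7.391522
z_3 = g(7.391522) = 7.348595
z_4 = g(7.348595) = 7.348469
z_5 = g(7.348469) = 7.348469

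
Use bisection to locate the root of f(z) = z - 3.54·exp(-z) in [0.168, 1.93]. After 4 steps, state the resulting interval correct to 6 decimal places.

[1.049000, 1.159125]

f(0.168000) = -2.824553, f(1.930000) = 1.416175 (opposite signs)
step 1: m = 1.049000, f(m) = -0.191019 < 0 → root in [1.049000, 1.930000]
step 2: m = 1.489500, f(m) = 0.691282 > 0 → root in [1.049000, 1.489500]
step 3: m = 1.269250, f(m) = 0.274360 > 0 → root in [1.049000, 1.269250]
step 4: m = 1.159125, f(m) = 0.048412 > 0 → root in [1.049000, 1.159125]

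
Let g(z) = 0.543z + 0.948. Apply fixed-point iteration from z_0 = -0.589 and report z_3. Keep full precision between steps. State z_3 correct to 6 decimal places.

1.647980

z_1 = g(-0.589000) = 0.628173
z_2 = g(0.628173) = 1.289098
z_3 = g(1.289098) = 1.647980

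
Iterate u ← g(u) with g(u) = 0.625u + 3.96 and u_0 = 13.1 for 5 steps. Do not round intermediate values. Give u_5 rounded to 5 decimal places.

u_1 = g(13.100000) = 12.147500
u_2 = g(12.147500) = 11.552188
u_3 = g(11.552188) = 11.180117
u_4 = g(11.180117) = 10.947573
u_5 = g(10.947573) = 10.802233

10.80223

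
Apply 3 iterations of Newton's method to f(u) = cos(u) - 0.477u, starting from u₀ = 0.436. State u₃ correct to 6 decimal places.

f'(u) = -sin(u) - 0.477
u_0 = 0.436000: f = 0.698476, f' = -0.899317 → u_1 = 0.436000 - (0.698476)/(-0.899317) = 1.212674
u_1 = 1.212674: f = -0.227929, f' = -1.413557 → u_2 = 1.212674 - (-0.227929)/(-1.413557) = 1.051429
u_2 = 1.051429: f = -0.005200, f' = -1.345133 → u_3 = 1.051429 - (-0.005200)/(-1.345133) = 1.047563

1.047563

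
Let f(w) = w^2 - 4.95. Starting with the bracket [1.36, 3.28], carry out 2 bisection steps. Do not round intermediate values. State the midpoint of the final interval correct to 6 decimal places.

f(1.360000) = -3.100400, f(3.280000) = 5.808400 (opposite signs)
step 1: m = 2.320000, f(m) = 0.432400 > 0 → root in [1.360000, 2.320000]
step 2: m = 1.840000, f(m) = -1.564400 < 0 → root in [1.840000, 2.320000]
Midpoint of [1.840000, 2.320000] = 2.080000

2.080000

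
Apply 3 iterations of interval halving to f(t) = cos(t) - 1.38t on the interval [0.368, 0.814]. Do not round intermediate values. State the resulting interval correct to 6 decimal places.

[0.591000, 0.646750]

f(0.368000) = 0.425209, f(0.814000) = -0.436724 (opposite signs)
step 1: m = 0.591000, f(m) = 0.014804 > 0 → root in [0.591000, 0.814000]
step 2: m = 0.702500, f(m) = -0.206221 < 0 → root in [0.591000, 0.702500]
step 3: m = 0.646750, f(m) = -0.094469 < 0 → root in [0.591000, 0.646750]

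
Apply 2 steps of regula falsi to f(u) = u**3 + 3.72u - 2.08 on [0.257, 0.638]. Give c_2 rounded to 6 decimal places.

0.520686

f(0.257000) = -1.106985, f(0.638000) = 0.553054
step 1: c = 0.511067, f(c) = -0.045345 < 0 → new bracket [0.511067, 0.638000]
step 2: c = 0.520686, f(c) = -0.001884 < 0 → new bracket [0.520686, 0.638000]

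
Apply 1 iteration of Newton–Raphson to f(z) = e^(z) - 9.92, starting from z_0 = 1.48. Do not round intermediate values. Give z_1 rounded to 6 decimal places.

2.738166

Newton update: z ← z − f(z)/f'(z).
f'(z) = e^(z)
z_0 = 1.480000: f = -5.527054, f' = 4.392946 → z_1 = 1.480000 - (-5.527054)/(4.392946) = 2.738166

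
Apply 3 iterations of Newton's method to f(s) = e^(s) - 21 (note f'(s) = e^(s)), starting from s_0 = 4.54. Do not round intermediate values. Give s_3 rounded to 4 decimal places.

s_0 = 4.540000: f = 72.690800, f' = 93.690800 → s_1 = 4.540000 - (72.690800)/(93.690800) = 3.764142
s_1 = 3.764142: f = 22.126667, f' = 43.126667 → s_2 = 3.764142 - (22.126667)/(43.126667) = 3.251079
s_2 = 3.251079: f = 4.818189, f' = 25.818189 → s_3 = 3.251079 - (4.818189)/(25.818189) = 3.064459

3.0645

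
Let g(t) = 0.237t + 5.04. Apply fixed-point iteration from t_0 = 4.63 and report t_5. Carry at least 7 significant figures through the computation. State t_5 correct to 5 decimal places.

6.60403

t_1 = g(4.630000) = 6.137310
t_2 = g(6.137310) = 6.494542
t_3 = g(6.494542) = 6.579207
t_4 = g(6.579207) = 6.599272
t_5 = g(6.599272) = 6.604027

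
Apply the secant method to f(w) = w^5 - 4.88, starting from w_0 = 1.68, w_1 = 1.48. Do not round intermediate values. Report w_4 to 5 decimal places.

1.37330

Secant update: w_(k+1) = w_k − f(w_k)·(w_k − w_(k-1))/(f(w_k) − f(w_(k-1))).
f(w_0) = 8.502782, f(w_1) = 2.220821
w_2 = 1.480000 - (2.220821)·(1.480000 - 1.680000)/(2.220821 - (8.502782)) = 1.409295; f(w_2) = 0.679171
w_3 = 1.409295 - (0.679171)·(1.409295 - 1.480000)/(0.679171 - (2.220821)) = 1.378146; f(w_3) = 0.091380
w_4 = 1.378146 - (0.091380)·(1.378146 - 1.409295)/(0.091380 - (0.679171)) = 1.373304; f(w_4) = 0.004650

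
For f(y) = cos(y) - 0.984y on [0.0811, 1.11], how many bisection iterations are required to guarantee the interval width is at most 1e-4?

14

Initial width b − a = 1.11 − 0.0811 = 1.028900.
After n steps the width is (b−a)/2^n; need (b−a)/2^n ≤ 1e-4.
So n ≥ log₂(1.028900/1e-4) = log₂(10289.0000) ≈ 13.3288.
Hence n = 14.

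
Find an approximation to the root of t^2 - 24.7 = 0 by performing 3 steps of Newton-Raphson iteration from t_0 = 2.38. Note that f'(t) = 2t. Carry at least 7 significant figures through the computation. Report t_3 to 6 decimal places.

4.972273

t_0 = 2.380000: f = -19.035600, f' = 4.760000 → t_1 = 2.380000 - (-19.035600)/(4.760000) = 6.379076
t_1 = 6.379076: f = 15.992606, f' = 12.758151 → t_2 = 6.379076 - (15.992606)/(12.758151) = 5.125555
t_2 = 5.125555: f = 1.571314, f' = 10.251110 → t_3 = 5.125555 - (1.571314)/(10.251110) = 4.972273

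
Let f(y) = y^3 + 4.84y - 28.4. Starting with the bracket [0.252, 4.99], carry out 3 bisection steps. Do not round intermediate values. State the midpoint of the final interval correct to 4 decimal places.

2.3249

f(0.252000) = -27.164317, f(4.990000) = 120.003099 (opposite signs)
step 1: m = 2.621000, f(m) = 2.290969 > 0 → root in [0.252000, 2.621000]
step 2: m = 1.436500, f(m) = -18.483076 < 0 → root in [1.436500, 2.621000]
step 3: m = 2.028750, f(m) = -10.230867 < 0 → root in [2.028750, 2.621000]
Midpoint of [2.028750, 2.621000] = 2.324875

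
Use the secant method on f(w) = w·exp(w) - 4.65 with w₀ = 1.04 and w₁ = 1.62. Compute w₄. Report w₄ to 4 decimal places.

1.2861

f(w_0) = -1.707614, f(w_1) = 3.536006
w_2 = 1.620000 - (3.536006)·(1.620000 - 1.040000)/(3.536006 - (-1.707614)) = 1.228880; f(w_2) = -0.450424
w_3 = 1.228880 - (-0.450424)·(1.228880 - 1.620000)/(-0.450424 - (3.536006)) = 1.273073; f(w_3) = -0.102826
w_4 = 1.273073 - (-0.102826)·(1.273073 - 1.228880)/(-0.102826 - (-0.450424)) = 1.286146; f(w_4) = 0.004318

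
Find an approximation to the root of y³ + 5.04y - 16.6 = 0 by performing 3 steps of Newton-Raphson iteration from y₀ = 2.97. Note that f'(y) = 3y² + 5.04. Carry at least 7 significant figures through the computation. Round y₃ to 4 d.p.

1.9106

Newton update: y ← y − f(y)/f'(y).
y_0 = 2.970000: f = 24.566873, f' = 31.502700 → y_1 = 2.970000 - (24.566873)/(31.502700) = 2.190166
y_1 = 2.190166: f = 4.944286, f' = 19.430483 → y_2 = 2.190166 - (4.944286)/(19.430483) = 1.935706
y_2 = 1.935706: f = 0.408964, f' = 16.280871 → y_3 = 1.935706 - (0.408964)/(16.280871) = 1.910587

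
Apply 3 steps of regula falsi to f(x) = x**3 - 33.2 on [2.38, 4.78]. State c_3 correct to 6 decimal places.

False-position update: c = (a·f(b) − b·f(a))/(f(b) − f(a)); replace the endpoint whose sign matches f(c).
f(2.380000) = -19.718728, f(4.780000) = 76.015352
step 1: c = 2.874338, f(c) = -9.452752 < 0 → new bracket [2.874338, 4.780000]
step 2: c = 3.085103, f(c) = -3.836411 < 0 → new bracket [3.085103, 4.780000]
step 3: c = 3.166533, f(c) = -1.449385 < 0 → new bracket [3.166533, 4.780000]

3.166533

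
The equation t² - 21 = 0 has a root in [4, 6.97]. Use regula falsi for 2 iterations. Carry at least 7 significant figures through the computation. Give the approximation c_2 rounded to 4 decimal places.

f(4.000000) = -5.000000, f(6.970000) = 27.580900
step 1: c = 4.455789, f(c) = -1.145949 < 0 → new bracket [4.455789, 6.970000]
step 2: c = 4.556083, f(c) = -0.242104 < 0 → new bracket [4.556083, 6.970000]

4.5561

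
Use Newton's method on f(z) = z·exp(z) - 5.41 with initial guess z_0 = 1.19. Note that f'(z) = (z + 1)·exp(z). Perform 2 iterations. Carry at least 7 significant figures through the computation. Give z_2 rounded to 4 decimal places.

z_0 = 1.190000: f = -1.498373, f' = 7.198708 → z_1 = 1.190000 - (-1.498373)/(7.198708) = 1.398145
z_1 = 1.398145: f = 0.249248, f' = 9.706931 → z_2 = 1.398145 - (0.249248)/(9.706931) = 1.372467

1.3725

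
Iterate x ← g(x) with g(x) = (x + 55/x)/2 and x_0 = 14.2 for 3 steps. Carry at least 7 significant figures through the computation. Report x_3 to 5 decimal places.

7.41759

x_1 = g(14.200000) = 9.036620
x_2 = g(9.036620) = 7.561483
x_3 = g(7.561483) = 7.417594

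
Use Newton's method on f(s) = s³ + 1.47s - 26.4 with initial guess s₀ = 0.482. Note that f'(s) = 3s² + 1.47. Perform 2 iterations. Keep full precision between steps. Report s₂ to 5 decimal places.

s_0 = 0.482000: f = -25.579480, f' = 2.166972 → s_1 = 0.482000 - (-25.579480)/(2.166972) = 12.286250
s_1 = 12.286250: f = 1846.294175, f' = 454.325838 → s_2 = 12.286250 - (1846.294175)/(454.325838) = 8.222440

8.22244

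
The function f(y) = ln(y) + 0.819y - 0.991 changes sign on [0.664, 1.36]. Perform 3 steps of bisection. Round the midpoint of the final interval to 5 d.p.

1.05550

f(0.664000) = -0.856657, f(1.360000) = 0.430325 (opposite signs)
step 1: m = 1.012000, f(m) = -0.150243 < 0 → root in [1.012000, 1.360000]
step 2: m = 1.186000, f(m) = 0.150920 > 0 → root in [1.012000, 1.186000]
step 3: m = 1.099000, f(m) = 0.003482 > 0 → root in [1.012000, 1.099000]
Midpoint of [1.012000, 1.099000] = 1.055500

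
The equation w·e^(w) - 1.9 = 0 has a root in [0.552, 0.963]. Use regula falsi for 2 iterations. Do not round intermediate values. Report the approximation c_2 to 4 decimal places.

f(0.552000) = -0.941329, f(0.963000) = 0.622620
step 1: c = 0.799378, f(c) = -0.122059 < 0 → new bracket [0.799378, 0.963000]
step 2: c = 0.826197, f(c) = -0.012460 < 0 → new bracket [0.826197, 0.963000]

0.8262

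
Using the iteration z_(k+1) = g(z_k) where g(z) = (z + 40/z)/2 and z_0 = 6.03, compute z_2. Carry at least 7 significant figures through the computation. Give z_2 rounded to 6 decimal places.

z_1 = g(6.030000) = 6.331750
z_2 = g(6.331750) = 6.324559

6.324559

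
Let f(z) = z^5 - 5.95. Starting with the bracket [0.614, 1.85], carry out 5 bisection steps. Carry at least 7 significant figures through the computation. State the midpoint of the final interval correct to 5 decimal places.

1.44444

f(0.614000) = -5.862735, f(1.850000) = 15.719987 (opposite signs)
step 1: m = 1.232000, f(m) = -3.111731 < 0 → root in [1.232000, 1.850000]
step 2: m = 1.541000, f(m) = 2.739868 > 0 → root in [1.232000, 1.541000]
step 3: m = 1.386500, f(m) = -0.826115 < 0 → root in [1.386500, 1.541000]
step 4: m = 1.463750, f(m) = 0.769463 > 0 → root in [1.386500, 1.463750]
step 5: m = 1.425125, f(m) = -0.071523 < 0 → root in [1.425125, 1.463750]
Midpoint of [1.425125, 1.463750] = 1.444437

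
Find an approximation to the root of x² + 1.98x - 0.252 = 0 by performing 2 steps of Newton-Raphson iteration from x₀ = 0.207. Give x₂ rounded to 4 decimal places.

0.1200

Newton update: x ← x − f(x)/f'(x).
f'(x) = 2x + 1.98
x_0 = 0.207000: f = 0.200709, f' = 2.394000 → x_1 = 0.207000 - (0.200709)/(2.394000) = 0.123162
x_1 = 0.123162: f = 0.007029, f' = 2.226323 → x_2 = 0.123162 - (0.007029)/(2.226323) = 0.120004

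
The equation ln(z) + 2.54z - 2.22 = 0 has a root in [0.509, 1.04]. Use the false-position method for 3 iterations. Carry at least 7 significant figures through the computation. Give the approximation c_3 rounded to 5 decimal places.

False-position update: c = (a·f(b) − b·f(a))/(f(b) − f(a)); replace the endpoint whose sign matches f(c).
f(0.509000) = -1.602447, f(1.040000) = 0.460821
step 1: c = 0.921404, f(c) = 0.038509 > 0 → new bracket [0.509000, 0.921404]
step 2: c = 0.911726, f(c) = 0.003368 > 0 → new bracket [0.509000, 0.911726]
step 3: c = 0.910881, f(c) = 0.000296 > 0 → new bracket [0.509000, 0.910881]

0.91088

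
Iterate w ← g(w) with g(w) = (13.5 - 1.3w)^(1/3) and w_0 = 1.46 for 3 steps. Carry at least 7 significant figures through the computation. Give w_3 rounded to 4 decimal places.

w_1 = g(1.460000) = 2.263832
w_2 = g(2.263832) = 2.193716
w_3 = g(2.193716) = 2.200012

2.2000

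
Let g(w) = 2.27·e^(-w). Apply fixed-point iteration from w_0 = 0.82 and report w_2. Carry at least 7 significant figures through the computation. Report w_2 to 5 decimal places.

w_1 = g(0.820000) = 0.999780
w_2 = g(0.999780) = 0.835270

0.83527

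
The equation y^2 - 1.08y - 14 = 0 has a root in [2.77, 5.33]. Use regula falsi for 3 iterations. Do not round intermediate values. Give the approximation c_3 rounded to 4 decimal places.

4.3172

f(2.770000) = -9.318700, f(5.330000) = 8.652500
step 1: c = 4.097450, f(c) = -1.636148 < 0 → new bracket [4.097450, 5.330000]
step 2: c = 4.293456, f(c) = -0.203169 < 0 → new bracket [4.293456, 5.330000]
step 3: c = 4.317237, f(c) = -0.024084 < 0 → new bracket [4.317237, 5.330000]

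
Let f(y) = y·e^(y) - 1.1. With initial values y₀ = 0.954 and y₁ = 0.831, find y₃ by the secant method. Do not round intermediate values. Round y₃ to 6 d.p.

Secant update: y_(k+1) = y_k − f(y_k)·(y_k − y_(k-1))/(f(y_k) − f(y_(k-1))).
f(y_0) = 1.376654, f(y_1) = 0.807655
y_2 = 0.831000 - (0.807655)·(0.831000 - 0.954000)/(0.807655 - (1.376654)) = 0.656410; f(y_2) = 0.165466
y_3 = 0.656410 - (0.165466)·(0.656410 - 0.831000)/(0.165466 - (0.807655)) = 0.611425; f(y_3) = 0.026891

0.611425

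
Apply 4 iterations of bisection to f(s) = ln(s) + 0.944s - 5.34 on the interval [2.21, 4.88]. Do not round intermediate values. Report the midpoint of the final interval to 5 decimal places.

4.12906

f(2.210000) = -2.460767, f(4.880000) = 0.851865 (opposite signs)
step 1: m = 3.545000, f(m) = -0.727982 < 0 → root in [3.545000, 4.880000]
step 2: m = 4.212500, f(m) = 0.074656 > 0 → root in [3.545000, 4.212500]
step 3: m = 3.878750, f(m) = -0.322947 < 0 → root in [3.878750, 4.212500]
step 4: m = 4.045625, f(m) = -0.123294 < 0 → root in [4.045625, 4.212500]
Midpoint of [4.045625, 4.212500] = 4.129062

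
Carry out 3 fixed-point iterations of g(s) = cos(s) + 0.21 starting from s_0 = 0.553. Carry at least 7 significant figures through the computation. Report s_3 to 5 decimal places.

0.97610

s_1 = g(0.553000) = 1.060953
s_2 = g(1.060953) = 0.698041
s_3 = g(0.698041) = 0.976103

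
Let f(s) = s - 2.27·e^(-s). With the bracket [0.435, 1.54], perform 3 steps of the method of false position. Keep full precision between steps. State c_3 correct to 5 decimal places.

f(0.435000) = -1.034291, f(1.540000) = 1.053355
step 1: c = 0.982455, f(c) = 0.132587 > 0 → new bracket [0.435000, 0.982455]
step 2: c = 0.920250, f(c) = 0.015838 > 0 → new bracket [0.435000, 0.920250]
step 3: c = 0.912931, f(c) = 0.001876 > 0 → new bracket [0.435000, 0.912931]

0.91293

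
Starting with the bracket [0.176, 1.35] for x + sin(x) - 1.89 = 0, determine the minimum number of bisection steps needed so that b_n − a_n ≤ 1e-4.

Initial width b − a = 1.35 − 0.176 = 1.174000.
After n steps the width is (b−a)/2^n; need (b−a)/2^n ≤ 1e-4.
So n ≥ log₂(1.174000/1e-4) = log₂(11740.0000) ≈ 13.5191.
Hence n = 14.

14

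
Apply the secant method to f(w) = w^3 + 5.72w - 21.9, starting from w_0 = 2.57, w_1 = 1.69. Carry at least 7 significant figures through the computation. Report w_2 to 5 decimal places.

f(w_0) = 9.774993, f(w_1) = -7.406391
w_2 = 1.690000 - (-7.406391)·(1.690000 - 2.570000)/(-7.406391 - (9.774993)) = 2.069342; f(w_2) = -1.202073

2.06934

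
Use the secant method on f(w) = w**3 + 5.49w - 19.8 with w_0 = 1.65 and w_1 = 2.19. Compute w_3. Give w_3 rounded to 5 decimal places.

Secant update: w_(k+1) = w_k − f(w_k)·(w_k − w_(k-1))/(f(w_k) − f(w_(k-1))).
f(w_0) = -6.249375, f(w_1) = 2.726559
w_2 = 2.190000 - (2.726559)·(2.190000 - 1.650000)/(2.726559 - (-6.249375)) = 2.025968; f(w_2) = -0.361759
w_3 = 2.025968 - (-0.361759)·(2.025968 - 2.190000)/(-0.361759 - (2.726559)) = 2.045182; f(w_3) = -0.017422

2.04518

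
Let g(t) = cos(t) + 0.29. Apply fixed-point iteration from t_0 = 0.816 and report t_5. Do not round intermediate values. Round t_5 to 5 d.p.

t_1 = g(0.816000) = 0.975140
t_2 = g(0.975140) = 0.851052
t_3 = g(0.851052) = 0.949193
t_4 = g(0.949193) = 0.872340
t_5 = g(0.872340) = 0.933036

0.93304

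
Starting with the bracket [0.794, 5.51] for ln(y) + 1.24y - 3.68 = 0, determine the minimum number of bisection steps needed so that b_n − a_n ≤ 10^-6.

23

Initial width b − a = 5.51 − 0.794 = 4.716000.
After n steps the width is (b−a)/2^n; need (b−a)/2^n ≤ 10^-6.
So n ≥ log₂(4.716000/10^-6) = log₂(4716000.0000) ≈ 22.1691.
Hence n = 23.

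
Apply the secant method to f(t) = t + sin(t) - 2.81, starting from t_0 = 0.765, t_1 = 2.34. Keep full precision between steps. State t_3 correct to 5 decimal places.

1.71684

Secant update: t_(k+1) = t_k − f(t_k)·(t_k − t_(k-1))/(f(t_k) − f(t_(k-1))).
f(t_0) = -1.352463, f(t_1) = 0.248465
t_2 = 2.340000 - (0.248465)·(2.340000 - 0.765000)/(0.248465 - (-1.352463)) = 2.095559; f(t_2) = 0.151002
t_3 = 2.095559 - (0.151002)·(2.095559 - 2.340000)/(0.151002 - (0.248465)) = 1.716840; f(t_3) = -0.103805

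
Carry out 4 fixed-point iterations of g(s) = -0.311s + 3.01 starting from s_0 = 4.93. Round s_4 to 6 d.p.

s_1 = g(4.930000) = 1.476770
s_2 = g(1.476770) = 2.550725
s_3 = g(2.550725) = 2.216725
s_4 = g(2.216725) = 2.320599

2.320599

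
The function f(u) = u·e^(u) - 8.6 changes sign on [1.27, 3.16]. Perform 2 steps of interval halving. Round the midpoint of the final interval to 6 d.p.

f(1.270000) = -4.077717, f(3.160000) = 65.883083 (opposite signs)
step 1: m = 2.215000, f(m) = 11.692521 > 0 → root in [1.270000, 2.215000]
step 2: m = 1.742500, f(m) = 1.352471 > 0 → root in [1.270000, 1.742500]
Midpoint of [1.270000, 1.742500] = 1.506250

1.506250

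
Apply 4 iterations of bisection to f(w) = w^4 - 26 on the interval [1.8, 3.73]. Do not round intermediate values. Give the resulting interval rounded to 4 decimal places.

f(1.800000) = -15.502400, f(3.730000) = 167.568786 (opposite signs)
step 1: m = 2.765000, f(m) = 32.449465 > 0 → root in [1.800000, 2.765000]
step 2: m = 2.282500, f(m) = 1.142081 > 0 → root in [1.800000, 2.282500]
step 3: m = 2.041250, f(m) = -8.638598 < 0 → root in [2.041250, 2.282500]
step 4: m = 2.161875, f(m) = -4.156495 < 0 → root in [2.161875, 2.282500]

[2.1619, 2.2825]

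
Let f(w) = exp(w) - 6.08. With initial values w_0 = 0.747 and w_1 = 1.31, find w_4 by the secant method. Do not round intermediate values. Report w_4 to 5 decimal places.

Secant update: w_(k+1) = w_k − f(w_k)·(w_k − w_(k-1))/(f(w_k) − f(w_(k-1))).
f(w_0) = -3.969341, f(w_1) = -2.373826
w_2 = 1.310000 - (-2.373826)·(1.310000 - 0.747000)/(-2.373826 - (-3.969341)) = 2.147638; f(w_2) = 2.484605
w_3 = 2.147638 - (2.484605)·(2.147638 - 1.310000)/(2.484605 - (-2.373826)) = 1.719269; f(w_3) = -0.499550
w_4 = 1.719269 - (-0.499550)·(1.719269 - 2.147638)/(-0.499550 - (2.484605)) = 1.790979; f(w_4) = -0.084683

1.79098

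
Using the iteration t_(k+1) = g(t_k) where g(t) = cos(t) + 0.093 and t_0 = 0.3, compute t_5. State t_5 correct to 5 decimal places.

t_1 = g(0.300000) = 1.048336
t_2 = g(1.048336) = 0.592013
t_3 = g(0.592013) = 0.922819
t_4 = g(0.922819) = 0.696575
t_5 = g(0.696575) = 0.860044

0.86004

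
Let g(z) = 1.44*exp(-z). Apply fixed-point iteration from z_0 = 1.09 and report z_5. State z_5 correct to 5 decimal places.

z_1 = g(1.090000) = 0.484152
z_2 = g(0.484152) = 0.887356
z_3 = g(0.887356) = 0.592910
z_4 = g(0.592910) = 0.795912
z_5 = g(0.795912) = 0.649684

0.64968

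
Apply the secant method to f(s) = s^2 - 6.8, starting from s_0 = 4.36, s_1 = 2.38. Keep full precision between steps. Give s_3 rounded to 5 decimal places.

Secant update: s_(k+1) = s_k − f(s_k)·(s_k − s_(k-1))/(f(s_k) − f(s_(k-1))).
f(s_0) = 12.209600, f(s_1) = -1.135600
s_2 = 2.380000 - (-1.135600)·(2.380000 - 4.360000)/(-1.135600 - (12.209600)) = 2.548487; f(s_2) = -0.305216
s_3 = 2.548487 - (-0.305216)·(2.548487 - 2.380000)/(-0.305216 - (-1.135600)) = 2.610416; f(s_3) = 0.014269

2.61042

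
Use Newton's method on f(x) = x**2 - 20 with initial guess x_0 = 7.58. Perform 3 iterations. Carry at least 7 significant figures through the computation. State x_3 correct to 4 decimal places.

f'(x) = 2x
x_0 = 7.580000: f = 37.456400, f' = 15.160000 → x_1 = 7.580000 - (37.456400)/(15.160000) = 5.109261
x_1 = 5.109261: f = 6.104550, f' = 10.218522 → x_2 = 5.109261 - (6.104550)/(10.218522) = 4.511861
x_2 = 4.511861: f = 0.356887, f' = 9.023721 → x_3 = 4.511861 - (0.356887)/(9.023721) = 4.472311

4.4723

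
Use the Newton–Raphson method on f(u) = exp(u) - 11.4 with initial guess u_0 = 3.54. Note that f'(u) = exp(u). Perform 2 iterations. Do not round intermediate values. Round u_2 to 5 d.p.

2.51663

Newton update: u ← u − f(u)/f'(u).
u_0 = 3.540000: f = 23.066919, f' = 34.466919 → u_1 = 3.540000 - (23.066919)/(34.466919) = 2.870752
u_1 = 2.870752: f = 6.250285, f' = 17.650285 → u_2 = 2.870752 - (6.250285)/(17.650285) = 2.516634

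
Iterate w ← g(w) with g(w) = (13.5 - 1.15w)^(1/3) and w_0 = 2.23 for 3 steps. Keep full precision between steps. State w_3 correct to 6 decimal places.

w_1 = g(2.230000) = 2.219625
w_2 = g(2.219625) = 2.220432
w_3 = g(2.220432) = 2.220369

2.220369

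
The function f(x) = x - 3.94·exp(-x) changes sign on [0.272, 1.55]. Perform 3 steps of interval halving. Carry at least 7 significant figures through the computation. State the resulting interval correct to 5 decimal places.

[1.07075, 1.23050]

f(0.272000) = -2.729706, f(1.550000) = 0.713743 (opposite signs)
step 1: m = 0.911000, f(m) = -0.673360 < 0 → root in [0.911000, 1.550000]
step 2: m = 1.230500, f(m) = 0.079443 > 0 → root in [0.911000, 1.230500]
step 3: m = 1.070750, f(m) = -0.279690 < 0 → root in [1.070750, 1.230500]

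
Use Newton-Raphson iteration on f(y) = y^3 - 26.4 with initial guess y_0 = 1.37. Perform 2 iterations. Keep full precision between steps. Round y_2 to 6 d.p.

4.015031

f'(y) = 3y^2
y_0 = 1.370000: f = -23.828647, f' = 5.630700 → y_1 = 1.370000 - (-23.828647)/(5.630700) = 5.601916
y_1 = 5.601916: f = 149.396278, f' = 94.144374 → y_2 = 5.601916 - (149.396278)/(94.144374) = 4.015031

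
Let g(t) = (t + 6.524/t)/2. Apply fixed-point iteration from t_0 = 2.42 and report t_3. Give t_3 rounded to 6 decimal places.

t_1 = g(2.420000) = 2.557934
t_2 = g(2.557934) = 2.554215
t_3 = g(2.554215) = 2.554212

2.554212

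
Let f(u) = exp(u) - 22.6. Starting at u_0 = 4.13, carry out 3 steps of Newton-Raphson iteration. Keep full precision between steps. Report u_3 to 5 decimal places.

f'(u) = exp(u)
u_0 = 4.130000: f = 39.577923, f' = 62.177923 → u_1 = 4.130000 - (39.577923)/(62.177923) = 3.493473
u_1 = 3.493473: f = 10.300013, f' = 32.900013 → u_2 = 3.493473 - (10.300013)/(32.900013) = 3.180403
u_2 = 3.180403: f = 1.456443, f' = 24.056443 → u_3 = 3.180403 - (1.456443)/(24.056443) = 3.119860

3.11986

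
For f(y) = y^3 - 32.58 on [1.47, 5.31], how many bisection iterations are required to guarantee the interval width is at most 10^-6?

Initial width b − a = 5.31 − 1.47 = 3.840000.
After n steps the width is (b−a)/2^n; need (b−a)/2^n ≤ 10^-6.
So n ≥ log₂(3.840000/10^-6) = log₂(3840000.0000) ≈ 21.8727.
Hence n = 22.

22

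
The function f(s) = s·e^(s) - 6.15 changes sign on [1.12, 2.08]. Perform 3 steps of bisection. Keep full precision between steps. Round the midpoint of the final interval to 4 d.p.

f(1.120000) = -2.717363, f(2.080000) = 10.499295 (opposite signs)
step 1: m = 1.600000, f(m) = 1.774852 > 0 → root in [1.120000, 1.600000]
step 2: m = 1.360000, f(m) = -0.851177 < 0 → root in [1.360000, 1.600000]
step 3: m = 1.480000, f(m) = 0.351560 > 0 → root in [1.360000, 1.480000]
Midpoint of [1.360000, 1.480000] = 1.420000

1.4200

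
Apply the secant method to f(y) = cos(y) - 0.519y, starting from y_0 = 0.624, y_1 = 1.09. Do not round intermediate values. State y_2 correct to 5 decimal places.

1.00860

f(y_0) = 0.487692, f(y_1) = -0.103225
y_2 = 1.090000 - (-0.103225)·(1.090000 - 0.624000)/(-0.103225 - (0.487692)) = 1.008596; f(y_2) = 0.009587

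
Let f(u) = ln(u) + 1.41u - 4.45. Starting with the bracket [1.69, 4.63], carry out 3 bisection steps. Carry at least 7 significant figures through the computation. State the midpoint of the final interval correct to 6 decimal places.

2.608750

f(1.690000) = -1.542371, f(4.630000) = 3.610857 (opposite signs)
step 1: m = 3.160000, f(m) = 1.156172 > 0 → root in [1.690000, 3.160000]
step 2: m = 2.425000, f(m) = -0.144918 < 0 → root in [2.425000, 3.160000]
step 3: m = 2.792500, f(m) = 0.514362 > 0 → root in [2.425000, 2.792500]
Midpoint of [2.425000, 2.792500] = 2.608750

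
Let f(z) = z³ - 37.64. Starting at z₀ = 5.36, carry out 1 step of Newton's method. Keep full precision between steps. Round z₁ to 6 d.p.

f'(z) = 3z²
z_0 = 5.360000: f = 116.350656, f' = 86.188800 → z_1 = 5.360000 - (116.350656)/(86.188800) = 4.010049

4.010049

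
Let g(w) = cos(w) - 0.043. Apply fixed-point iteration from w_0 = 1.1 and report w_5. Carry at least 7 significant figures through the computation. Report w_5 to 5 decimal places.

w_1 = g(1.100000) = 0.410596
w_2 = g(0.410596) = 0.873883
w_3 = g(0.873883) = 0.598854
w_4 = g(0.598854) = 0.782982
w_5 = g(0.782982) = 0.665813

0.66581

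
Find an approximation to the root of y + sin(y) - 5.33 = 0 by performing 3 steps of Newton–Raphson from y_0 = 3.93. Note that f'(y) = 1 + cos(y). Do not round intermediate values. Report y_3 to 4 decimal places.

y_0 = 3.930000: f = -2.109231, f' = 0.295024 → y_1 = 3.930000 - (-2.109231)/(0.295024) = 11.079350
y_1 = 11.079350: f = 4.752857, f' = 1.083677 → y_2 = 11.079350 - (4.752857)/(1.083677) = 6.693490
y_2 = 6.693490: f = 1.762379, f' = 1.916999 → y_3 = 6.693490 - (1.762379)/(1.916999) = 5.774148

5.7741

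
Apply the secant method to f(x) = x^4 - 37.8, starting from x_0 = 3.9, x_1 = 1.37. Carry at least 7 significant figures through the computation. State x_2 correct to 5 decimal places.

Secant update: x_(k+1) = x_k − f(x_k)·(x_k − x_(k-1))/(f(x_k) − f(x_(k-1))).
f(x_0) = 193.544100, f(x_1) = -34.277246
x_2 = 1.370000 - (-34.277246)·(1.370000 - 3.900000)/(-34.277246 - (193.544100)) = 1.750655; f(x_2) = -28.407035

1.75066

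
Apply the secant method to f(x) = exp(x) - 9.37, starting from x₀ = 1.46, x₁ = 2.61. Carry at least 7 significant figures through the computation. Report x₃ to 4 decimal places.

Secant update: x_(k+1) = x_k − f(x_k)·(x_k − x_(k-1))/(f(x_k) − f(x_(k-1))).
f(x_0) = -5.064040, f(x_1) = 4.229051
x_2 = 2.610000 - (4.229051)·(2.610000 - 1.460000)/(4.229051 - (-5.064040)) = 2.086664; f(x_2) = -1.312011
x_3 = 2.086664 - (-1.312011)·(2.086664 - 2.610000)/(-1.312011 - (4.229051)) = 2.210579; f(x_3) = -0.249001

2.2106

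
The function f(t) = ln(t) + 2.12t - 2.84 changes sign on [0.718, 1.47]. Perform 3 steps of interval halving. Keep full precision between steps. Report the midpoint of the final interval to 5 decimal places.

1.23500

f(0.718000) = -1.649126, f(1.470000) = 0.661662 (opposite signs)
step 1: m = 1.094000, f(m) = -0.430879 < 0 → root in [1.094000, 1.470000]
step 2: m = 1.282000, f(m) = 0.126261 > 0 → root in [1.094000, 1.282000]
step 3: m = 1.188000, f(m) = -0.149169 < 0 → root in [1.188000, 1.282000]
Midpoint of [1.188000, 1.282000] = 1.235000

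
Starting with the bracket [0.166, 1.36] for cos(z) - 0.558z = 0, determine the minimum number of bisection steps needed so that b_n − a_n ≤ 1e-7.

24

Initial width b − a = 1.36 − 0.166 = 1.194000.
After n steps the width is (b−a)/2^n; need (b−a)/2^n ≤ 1e-7.
So n ≥ log₂(1.194000/1e-7) = log₂(11940000.0000) ≈ 23.5093.
Hence n = 24.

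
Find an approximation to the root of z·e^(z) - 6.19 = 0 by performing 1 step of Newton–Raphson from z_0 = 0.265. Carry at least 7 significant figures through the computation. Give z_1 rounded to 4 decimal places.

f'(z) = (z + 1)·e^(z)
z_0 = 0.265000: f = -5.844591, f' = 1.648840 → z_1 = 0.265000 - (-5.844591)/(1.648840) = 3.809668

3.8097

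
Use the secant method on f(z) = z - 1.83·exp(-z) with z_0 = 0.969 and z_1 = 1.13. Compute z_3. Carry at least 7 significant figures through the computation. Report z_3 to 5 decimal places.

f(z_0) = 0.274584, f(z_1) = 0.538849
z_2 = 1.130000 - (0.538849)·(1.130000 - 0.969000)/(0.538849 - (0.274584)) = 0.801713; f(z_2) = -0.019151
z_3 = 0.801713 - (-0.019151)·(0.801713 - 1.130000)/(-0.019151 - (0.538849)) = 0.812980; f(z_3) = 0.001313

0.81298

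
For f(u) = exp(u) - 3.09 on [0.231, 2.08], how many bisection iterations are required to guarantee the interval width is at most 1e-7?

Initial width b − a = 2.08 − 0.231 = 1.849000.
After n steps the width is (b−a)/2^n; need (b−a)/2^n ≤ 1e-7.
So n ≥ log₂(1.849000/1e-7) = log₂(18490000.0000) ≈ 24.1402.
Hence n = 25.

25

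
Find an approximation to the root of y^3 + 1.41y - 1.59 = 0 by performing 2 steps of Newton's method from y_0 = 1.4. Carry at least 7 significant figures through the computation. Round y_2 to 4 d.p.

0.8071

Newton update: y ← y − f(y)/f'(y).
f'(y) = 3y^2 + 1.41
y_0 = 1.400000: f = 3.128000, f' = 7.290000 → y_1 = 1.400000 - (3.128000)/(7.290000) = 0.970919
y_1 = 0.970919: f = 0.694266, f' = 4.238052 → y_2 = 0.970919 - (0.694266)/(4.238052) = 0.807102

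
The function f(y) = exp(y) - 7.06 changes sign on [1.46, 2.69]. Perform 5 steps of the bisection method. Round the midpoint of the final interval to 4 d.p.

f(1.460000) = -2.754040, f(2.690000) = 7.671676 (opposite signs)
step 1: m = 2.075000, f(m) = 0.904546 > 0 → root in [1.460000, 2.075000]
step 2: m = 1.767500, f(m) = -1.203805 < 0 → root in [1.767500, 2.075000]
step 3: m = 1.921250, f(m) = -0.230510 < 0 → root in [1.921250, 2.075000]
step 4: m = 1.998125, f(m) = 0.315215 > 0 → root in [1.921250, 1.998125]
step 5: m = 1.959688, f(m) = 0.037109 > 0 → root in [1.921250, 1.959688]
Midpoint of [1.921250, 1.959688] = 1.940469

1.9405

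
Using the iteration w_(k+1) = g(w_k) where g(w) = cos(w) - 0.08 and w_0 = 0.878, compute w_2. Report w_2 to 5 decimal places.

w_1 = g(0.878000) = 0.558691
w_2 = g(0.558691) = 0.767950

0.76795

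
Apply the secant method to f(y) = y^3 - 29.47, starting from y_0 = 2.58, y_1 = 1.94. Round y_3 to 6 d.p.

2.960627

f(y_0) = -12.296488, f(y_1) = -22.168616
y_2 = 1.940000 - (-22.168616)·(1.940000 - 2.580000)/(-22.168616 - (-12.296488)) = 3.377169; f(y_2) = 9.047519
y_3 = 3.377169 - (9.047519)·(3.377169 - 1.940000)/(9.047519 - (-22.168616)) = 2.960627; f(y_3) = -3.519169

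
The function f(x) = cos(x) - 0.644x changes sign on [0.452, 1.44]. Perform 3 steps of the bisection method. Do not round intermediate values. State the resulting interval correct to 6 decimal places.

[0.822500, 0.946000]

f(0.452000) = 0.608487, f(1.440000) = -0.796936 (opposite signs)
step 1: m = 0.946000, f(m) = -0.024292 < 0 → root in [0.452000, 0.946000]
step 2: m = 0.699000, f(m) = 0.315330 > 0 → root in [0.699000, 0.946000]
step 3: m = 0.822500, f(m) = 0.150701 > 0 → root in [0.822500, 0.946000]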